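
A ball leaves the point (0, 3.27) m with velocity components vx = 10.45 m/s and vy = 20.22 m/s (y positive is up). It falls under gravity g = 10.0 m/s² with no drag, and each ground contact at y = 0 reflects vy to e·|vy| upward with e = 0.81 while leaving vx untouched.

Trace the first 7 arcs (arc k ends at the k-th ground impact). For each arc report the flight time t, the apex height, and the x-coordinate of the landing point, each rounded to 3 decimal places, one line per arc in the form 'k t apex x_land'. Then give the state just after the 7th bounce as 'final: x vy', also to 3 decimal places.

Arc 1: start y=3.270, vy=20.220 → t=4.200, apex=23.712, x_land=43.887, impact vy=-21.777
  bounce: vy ← 0.81·21.777 = 17.640
Arc 2: start y=0.000, vy=17.640 → t=3.528, apex=15.558, x_land=80.754, impact vy=-17.640
  bounce: vy ← 0.81·17.640 = 14.288
Arc 3: start y=0.000, vy=14.288 → t=2.858, apex=10.207, x_land=110.616, impact vy=-14.288
  bounce: vy ← 0.81·14.288 = 11.573
Arc 4: start y=0.000, vy=11.573 → t=2.315, apex=6.697, x_land=134.804, impact vy=-11.573
  bounce: vy ← 0.81·11.573 = 9.374
Arc 5: start y=0.000, vy=9.374 → t=1.875, apex=4.394, x_land=154.397, impact vy=-9.374
  bounce: vy ← 0.81·9.374 = 7.593
Arc 6: start y=0.000, vy=7.593 → t=1.519, apex=2.883, x_land=170.266, impact vy=-7.593
  bounce: vy ← 0.81·7.593 = 6.151
Arc 7: start y=0.000, vy=6.151 → t=1.230, apex=1.891, x_land=183.121, impact vy=-6.151
  bounce: vy ← 0.81·6.151 = 4.982

1 4.200 23.712 43.887
2 3.528 15.558 80.754
3 2.858 10.207 110.616
4 2.315 6.697 134.804
5 1.875 4.394 154.397
6 1.519 2.883 170.266
7 1.230 1.891 183.121
final: 183.121 4.982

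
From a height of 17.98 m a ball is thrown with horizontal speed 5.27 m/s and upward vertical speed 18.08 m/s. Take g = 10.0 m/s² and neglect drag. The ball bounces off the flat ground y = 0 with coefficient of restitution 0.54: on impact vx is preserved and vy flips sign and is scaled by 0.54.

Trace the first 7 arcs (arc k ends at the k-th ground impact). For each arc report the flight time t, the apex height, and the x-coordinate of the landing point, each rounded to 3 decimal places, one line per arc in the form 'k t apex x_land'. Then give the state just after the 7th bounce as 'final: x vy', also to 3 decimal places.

Arc 1: start y=17.980, vy=18.080 → t=4.428, apex=34.324, x_land=23.336, impact vy=-26.201
  bounce: vy ← 0.54·26.201 = 14.148
Arc 2: start y=0.000, vy=14.148 → t=2.830, apex=10.009, x_land=38.249, impact vy=-14.148
  bounce: vy ← 0.54·14.148 = 7.640
Arc 3: start y=0.000, vy=7.640 → t=1.528, apex=2.919, x_land=46.301, impact vy=-7.640
  bounce: vy ← 0.54·7.640 = 4.126
Arc 4: start y=0.000, vy=4.126 → t=0.825, apex=0.851, x_land=50.650, impact vy=-4.126
  bounce: vy ← 0.54·4.126 = 2.228
Arc 5: start y=0.000, vy=2.228 → t=0.446, apex=0.248, x_land=52.998, impact vy=-2.228
  bounce: vy ← 0.54·2.228 = 1.203
Arc 6: start y=0.000, vy=1.203 → t=0.241, apex=0.072, x_land=54.266, impact vy=-1.203
  bounce: vy ← 0.54·1.203 = 0.650
Arc 7: start y=0.000, vy=0.650 → t=0.130, apex=0.021, x_land=54.951, impact vy=-0.650
  bounce: vy ← 0.54·0.650 = 0.351

1 4.428 34.324 23.336
2 2.830 10.009 38.249
3 1.528 2.919 46.301
4 0.825 0.851 50.650
5 0.446 0.248 52.998
6 0.241 0.072 54.266
7 0.130 0.021 54.951
final: 54.951 0.351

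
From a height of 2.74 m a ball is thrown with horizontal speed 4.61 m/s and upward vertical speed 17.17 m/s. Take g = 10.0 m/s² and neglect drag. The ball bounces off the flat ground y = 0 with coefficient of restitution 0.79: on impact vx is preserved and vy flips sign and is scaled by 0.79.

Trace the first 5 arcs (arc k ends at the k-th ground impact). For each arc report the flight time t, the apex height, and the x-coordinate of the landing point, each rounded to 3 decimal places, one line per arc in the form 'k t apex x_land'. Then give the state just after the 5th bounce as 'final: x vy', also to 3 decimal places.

1 3.587 17.480 16.535
2 2.954 10.910 30.154
3 2.334 6.809 40.913
4 1.844 4.249 49.413
5 1.457 2.652 56.128
final: 56.128 5.753

Arc 1: start y=2.740, vy=17.170 → t=3.587, apex=17.480, x_land=16.535, impact vy=-18.698
  bounce: vy ← 0.79·18.698 = 14.771
Arc 2: start y=0.000, vy=14.771 → t=2.954, apex=10.910, x_land=30.154, impact vy=-14.771
  bounce: vy ← 0.79·14.771 = 11.669
Arc 3: start y=0.000, vy=11.669 → t=2.334, apex=6.809, x_land=40.913, impact vy=-11.669
  bounce: vy ← 0.79·11.669 = 9.219
Arc 4: start y=0.000, vy=9.219 → t=1.844, apex=4.249, x_land=49.413, impact vy=-9.219
  bounce: vy ← 0.79·9.219 = 7.283
Arc 5: start y=0.000, vy=7.283 → t=1.457, apex=2.652, x_land=56.128, impact vy=-7.283
  bounce: vy ← 0.79·7.283 = 5.753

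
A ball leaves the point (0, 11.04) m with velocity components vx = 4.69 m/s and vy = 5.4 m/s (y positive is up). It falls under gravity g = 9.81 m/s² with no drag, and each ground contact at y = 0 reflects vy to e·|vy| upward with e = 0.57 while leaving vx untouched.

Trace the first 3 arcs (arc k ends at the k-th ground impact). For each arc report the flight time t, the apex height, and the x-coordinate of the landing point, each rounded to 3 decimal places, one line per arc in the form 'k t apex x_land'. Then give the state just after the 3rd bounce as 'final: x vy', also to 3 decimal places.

1 2.149 12.526 10.077
2 1.822 4.070 18.621
3 1.038 1.322 23.491
final: 23.491 2.903

Arc 1: start y=11.040, vy=5.400 → t=2.149, apex=12.526, x_land=10.077, impact vy=-15.677
  bounce: vy ← 0.57·15.677 = 8.936
Arc 2: start y=0.000, vy=8.936 → t=1.822, apex=4.070, x_land=18.621, impact vy=-8.936
  bounce: vy ← 0.57·8.936 = 5.093
Arc 3: start y=0.000, vy=5.093 → t=1.038, apex=1.322, x_land=23.491, impact vy=-5.093
  bounce: vy ← 0.57·5.093 = 2.903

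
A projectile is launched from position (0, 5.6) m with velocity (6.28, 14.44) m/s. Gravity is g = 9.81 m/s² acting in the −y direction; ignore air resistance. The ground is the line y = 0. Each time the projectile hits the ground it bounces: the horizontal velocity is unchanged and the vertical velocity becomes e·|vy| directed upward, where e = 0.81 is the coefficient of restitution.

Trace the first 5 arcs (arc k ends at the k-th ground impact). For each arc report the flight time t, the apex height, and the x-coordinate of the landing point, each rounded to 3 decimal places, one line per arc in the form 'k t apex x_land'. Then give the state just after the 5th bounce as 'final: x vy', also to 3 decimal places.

Arc 1: start y=5.600, vy=14.440 → t=3.291, apex=16.228, x_land=20.667, impact vy=-17.843
  bounce: vy ← 0.81·17.843 = 14.453
Arc 2: start y=0.000, vy=14.453 → t=2.947, apex=10.647, x_land=39.171, impact vy=-14.453
  bounce: vy ← 0.81·14.453 = 11.707
Arc 3: start y=0.000, vy=11.707 → t=2.387, apex=6.985, x_land=54.160, impact vy=-11.707
  bounce: vy ← 0.81·11.707 = 9.483
Arc 4: start y=0.000, vy=9.483 → t=1.933, apex=4.583, x_land=66.301, impact vy=-9.483
  bounce: vy ← 0.81·9.483 = 7.681
Arc 5: start y=0.000, vy=7.681 → t=1.566, apex=3.007, x_land=76.135, impact vy=-7.681
  bounce: vy ← 0.81·7.681 = 6.222

1 3.291 16.228 20.667
2 2.947 10.647 39.171
3 2.387 6.985 54.160
4 1.933 4.583 66.301
5 1.566 3.007 76.135
final: 76.135 6.222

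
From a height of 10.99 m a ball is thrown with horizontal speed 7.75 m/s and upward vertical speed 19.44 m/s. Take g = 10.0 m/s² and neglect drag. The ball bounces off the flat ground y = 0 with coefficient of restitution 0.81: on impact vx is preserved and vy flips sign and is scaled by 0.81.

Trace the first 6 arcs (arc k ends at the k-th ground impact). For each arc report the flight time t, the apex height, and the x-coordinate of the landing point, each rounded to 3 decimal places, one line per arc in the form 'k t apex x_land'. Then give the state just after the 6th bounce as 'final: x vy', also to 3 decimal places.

Arc 1: start y=10.990, vy=19.440 → t=4.389, apex=29.886, x_land=34.013, impact vy=-24.448
  bounce: vy ← 0.81·24.448 = 19.803
Arc 2: start y=0.000, vy=19.803 → t=3.961, apex=19.608, x_land=64.708, impact vy=-19.803
  bounce: vy ← 0.81·19.803 = 16.040
Arc 3: start y=0.000, vy=16.040 → t=3.208, apex=12.865, x_land=89.571, impact vy=-16.040
  bounce: vy ← 0.81·16.040 = 12.993
Arc 4: start y=0.000, vy=12.993 → t=2.599, apex=8.441, x_land=109.710, impact vy=-12.993
  bounce: vy ← 0.81·12.993 = 10.524
Arc 5: start y=0.000, vy=10.524 → t=2.105, apex=5.538, x_land=126.022, impact vy=-10.524
  bounce: vy ← 0.81·10.524 = 8.525
Arc 6: start y=0.000, vy=8.525 → t=1.705, apex=3.633, x_land=139.235, impact vy=-8.525
  bounce: vy ← 0.81·8.525 = 6.905

1 4.389 29.886 34.013
2 3.961 19.608 64.708
3 3.208 12.865 89.571
4 2.599 8.441 109.710
5 2.105 5.538 126.022
6 1.705 3.633 139.235
final: 139.235 6.905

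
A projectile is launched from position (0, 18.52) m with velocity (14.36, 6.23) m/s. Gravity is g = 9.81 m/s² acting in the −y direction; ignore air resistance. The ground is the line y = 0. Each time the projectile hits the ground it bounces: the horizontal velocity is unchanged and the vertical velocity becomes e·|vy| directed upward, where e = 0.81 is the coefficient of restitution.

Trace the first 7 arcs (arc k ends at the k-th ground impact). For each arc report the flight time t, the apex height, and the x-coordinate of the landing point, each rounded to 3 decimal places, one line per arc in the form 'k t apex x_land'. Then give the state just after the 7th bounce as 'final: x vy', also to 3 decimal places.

1 2.679 20.498 38.475
2 3.312 13.449 86.032
3 2.682 8.824 124.552
4 2.173 5.789 155.754
5 1.760 3.798 181.027
6 1.426 2.492 201.499
7 1.155 1.635 218.081
final: 218.081 4.588

Arc 1: start y=18.520, vy=6.230 → t=2.679, apex=20.498, x_land=38.475, impact vy=-20.054
  bounce: vy ← 0.81·20.054 = 16.244
Arc 2: start y=0.000, vy=16.244 → t=3.312, apex=13.449, x_land=86.032, impact vy=-16.244
  bounce: vy ← 0.81·16.244 = 13.158
Arc 3: start y=0.000, vy=13.158 → t=2.682, apex=8.824, x_land=124.552, impact vy=-13.158
  bounce: vy ← 0.81·13.158 = 10.658
Arc 4: start y=0.000, vy=10.658 → t=2.173, apex=5.789, x_land=155.754, impact vy=-10.658
  bounce: vy ← 0.81·10.658 = 8.633
Arc 5: start y=0.000, vy=8.633 → t=1.760, apex=3.798, x_land=181.027, impact vy=-8.633
  bounce: vy ← 0.81·8.633 = 6.993
Arc 6: start y=0.000, vy=6.993 → t=1.426, apex=2.492, x_land=201.499, impact vy=-6.993
  bounce: vy ← 0.81·6.993 = 5.664
Arc 7: start y=0.000, vy=5.664 → t=1.155, apex=1.635, x_land=218.081, impact vy=-5.664
  bounce: vy ← 0.81·5.664 = 4.588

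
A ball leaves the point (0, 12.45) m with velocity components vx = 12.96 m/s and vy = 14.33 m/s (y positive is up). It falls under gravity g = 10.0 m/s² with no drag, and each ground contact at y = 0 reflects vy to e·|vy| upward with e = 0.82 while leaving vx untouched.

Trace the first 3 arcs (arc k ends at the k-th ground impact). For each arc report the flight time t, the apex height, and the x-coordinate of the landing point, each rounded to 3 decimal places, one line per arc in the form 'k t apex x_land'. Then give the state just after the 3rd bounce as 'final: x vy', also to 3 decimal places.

1 3.565 22.717 46.197
2 3.496 15.275 91.501
3 2.867 10.271 128.651
final: 128.651 11.753

Arc 1: start y=12.450, vy=14.330 → t=3.565, apex=22.717, x_land=46.197, impact vy=-21.315
  bounce: vy ← 0.82·21.315 = 17.479
Arc 2: start y=0.000, vy=17.479 → t=3.496, apex=15.275, x_land=91.501, impact vy=-17.479
  bounce: vy ← 0.82·17.479 = 14.333
Arc 3: start y=0.000, vy=14.333 → t=2.867, apex=10.271, x_land=128.651, impact vy=-14.333
  bounce: vy ← 0.82·14.333 = 11.753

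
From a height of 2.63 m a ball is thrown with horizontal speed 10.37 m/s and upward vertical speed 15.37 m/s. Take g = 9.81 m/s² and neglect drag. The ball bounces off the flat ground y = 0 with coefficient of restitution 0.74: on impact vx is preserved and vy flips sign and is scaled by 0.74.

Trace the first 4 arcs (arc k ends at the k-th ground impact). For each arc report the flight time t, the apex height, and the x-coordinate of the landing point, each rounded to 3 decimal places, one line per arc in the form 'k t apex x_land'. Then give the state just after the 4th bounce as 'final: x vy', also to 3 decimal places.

Arc 1: start y=2.630, vy=15.370 → t=3.296, apex=14.671, x_land=34.182, impact vy=-16.966
  bounce: vy ← 0.74·16.966 = 12.555
Arc 2: start y=0.000, vy=12.555 → t=2.560, apex=8.034, x_land=60.724, impact vy=-12.555
  bounce: vy ← 0.74·12.555 = 9.290
Arc 3: start y=0.000, vy=9.290 → t=1.894, apex=4.399, x_land=80.366, impact vy=-9.290
  bounce: vy ← 0.74·9.290 = 6.875
Arc 4: start y=0.000, vy=6.875 → t=1.402, apex=2.409, x_land=94.901, impact vy=-6.875
  bounce: vy ← 0.74·6.875 = 5.087

1 3.296 14.671 34.182
2 2.560 8.034 60.724
3 1.894 4.399 80.366
4 1.402 2.409 94.901
final: 94.901 5.087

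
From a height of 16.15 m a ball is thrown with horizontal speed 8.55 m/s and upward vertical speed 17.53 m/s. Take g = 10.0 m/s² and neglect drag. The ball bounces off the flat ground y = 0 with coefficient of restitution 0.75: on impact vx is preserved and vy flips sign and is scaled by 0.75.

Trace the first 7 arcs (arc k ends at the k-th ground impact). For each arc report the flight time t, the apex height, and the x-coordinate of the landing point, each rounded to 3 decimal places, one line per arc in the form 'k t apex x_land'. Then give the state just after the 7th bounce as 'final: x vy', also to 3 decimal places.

Arc 1: start y=16.150, vy=17.530 → t=4.264, apex=31.515, x_land=36.454, impact vy=-25.106
  bounce: vy ← 0.75·25.106 = 18.829
Arc 2: start y=0.000, vy=18.829 → t=3.766, apex=17.727, x_land=68.652, impact vy=-18.829
  bounce: vy ← 0.75·18.829 = 14.122
Arc 3: start y=0.000, vy=14.122 → t=2.824, apex=9.972, x_land=92.800, impact vy=-14.122
  bounce: vy ← 0.75·14.122 = 10.592
Arc 4: start y=0.000, vy=10.592 → t=2.118, apex=5.609, x_land=110.912, impact vy=-10.592
  bounce: vy ← 0.75·10.592 = 7.944
Arc 5: start y=0.000, vy=7.944 → t=1.589, apex=3.155, x_land=124.496, impact vy=-7.944
  bounce: vy ← 0.75·7.944 = 5.958
Arc 6: start y=0.000, vy=5.958 → t=1.192, apex=1.775, x_land=134.683, impact vy=-5.958
  bounce: vy ← 0.75·5.958 = 4.468
Arc 7: start y=0.000, vy=4.468 → t=0.894, apex=0.998, x_land=142.324, impact vy=-4.468
  bounce: vy ← 0.75·4.468 = 3.351

1 4.264 31.515 36.454
2 3.766 17.727 68.652
3 2.824 9.972 92.800
4 2.118 5.609 110.912
5 1.589 3.155 124.496
6 1.192 1.775 134.683
7 0.894 0.998 142.324
final: 142.324 3.351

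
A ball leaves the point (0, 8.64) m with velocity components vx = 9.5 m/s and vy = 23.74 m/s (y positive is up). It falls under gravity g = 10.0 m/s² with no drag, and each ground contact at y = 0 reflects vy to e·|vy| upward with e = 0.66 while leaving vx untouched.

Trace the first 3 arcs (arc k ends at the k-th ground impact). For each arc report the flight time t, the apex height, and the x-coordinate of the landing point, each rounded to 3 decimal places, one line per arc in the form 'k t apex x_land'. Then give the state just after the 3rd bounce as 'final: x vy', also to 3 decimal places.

1 5.088 36.819 48.333
2 3.582 16.039 82.362
3 2.364 6.986 104.821
final: 104.821 7.802

Arc 1: start y=8.640, vy=23.740 → t=5.088, apex=36.819, x_land=48.333, impact vy=-27.136
  bounce: vy ← 0.66·27.136 = 17.910
Arc 2: start y=0.000, vy=17.910 → t=3.582, apex=16.039, x_land=82.362, impact vy=-17.910
  bounce: vy ← 0.66·17.910 = 11.821
Arc 3: start y=0.000, vy=11.821 → t=2.364, apex=6.986, x_land=104.821, impact vy=-11.821
  bounce: vy ← 0.66·11.821 = 7.802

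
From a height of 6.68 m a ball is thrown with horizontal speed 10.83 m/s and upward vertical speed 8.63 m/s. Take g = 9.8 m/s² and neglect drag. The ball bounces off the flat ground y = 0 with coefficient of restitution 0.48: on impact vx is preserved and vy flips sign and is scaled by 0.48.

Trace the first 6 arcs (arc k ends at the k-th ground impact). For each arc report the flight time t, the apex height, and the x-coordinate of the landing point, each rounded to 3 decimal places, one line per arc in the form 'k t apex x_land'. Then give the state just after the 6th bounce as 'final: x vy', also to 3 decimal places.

Arc 1: start y=6.680, vy=8.630 → t=2.343, apex=10.480, x_land=25.375, impact vy=-14.332
  bounce: vy ← 0.48·14.332 = 6.879
Arc 2: start y=0.000, vy=6.879 → t=1.404, apex=2.415, x_land=40.580, impact vy=-6.879
  bounce: vy ← 0.48·6.879 = 3.302
Arc 3: start y=0.000, vy=3.302 → t=0.674, apex=0.556, x_land=47.878, impact vy=-3.302
  bounce: vy ← 0.48·3.302 = 1.585
Arc 4: start y=0.000, vy=1.585 → t=0.323, apex=0.128, x_land=51.381, impact vy=-1.585
  bounce: vy ← 0.48·1.585 = 0.761
Arc 5: start y=0.000, vy=0.761 → t=0.155, apex=0.030, x_land=53.063, impact vy=-0.761
  bounce: vy ← 0.48·0.761 = 0.365
Arc 6: start y=0.000, vy=0.365 → t=0.075, apex=0.007, x_land=53.870, impact vy=-0.365
  bounce: vy ← 0.48·0.365 = 0.175

1 2.343 10.480 25.375
2 1.404 2.415 40.580
3 0.674 0.556 47.878
4 0.323 0.128 51.381
5 0.155 0.030 53.063
6 0.075 0.007 53.870
final: 53.870 0.175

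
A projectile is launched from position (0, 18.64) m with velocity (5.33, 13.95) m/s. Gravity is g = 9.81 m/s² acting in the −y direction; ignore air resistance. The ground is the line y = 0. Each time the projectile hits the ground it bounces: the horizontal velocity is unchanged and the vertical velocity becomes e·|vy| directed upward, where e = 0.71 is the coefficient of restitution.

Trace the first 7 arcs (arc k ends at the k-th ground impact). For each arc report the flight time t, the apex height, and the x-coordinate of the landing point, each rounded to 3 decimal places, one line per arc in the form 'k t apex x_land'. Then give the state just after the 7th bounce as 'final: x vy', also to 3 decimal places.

Arc 1: start y=18.640, vy=13.950 → t=3.835, apex=28.559, x_land=20.440, impact vy=-23.671
  bounce: vy ← 0.71·23.671 = 16.806
Arc 2: start y=0.000, vy=16.806 → t=3.426, apex=14.396, x_land=38.703, impact vy=-16.806
  bounce: vy ← 0.71·16.806 = 11.933
Arc 3: start y=0.000, vy=11.933 → t=2.433, apex=7.257, x_land=51.670, impact vy=-11.933
  bounce: vy ← 0.71·11.933 = 8.472
Arc 4: start y=0.000, vy=8.472 → t=1.727, apex=3.658, x_land=60.876, impact vy=-8.472
  bounce: vy ← 0.71·8.472 = 6.015
Arc 5: start y=0.000, vy=6.015 → t=1.226, apex=1.844, x_land=67.412, impact vy=-6.015
  bounce: vy ← 0.71·6.015 = 4.271
Arc 6: start y=0.000, vy=4.271 → t=0.871, apex=0.930, x_land=72.053, impact vy=-4.271
  bounce: vy ← 0.71·4.271 = 3.032
Arc 7: start y=0.000, vy=3.032 → t=0.618, apex=0.469, x_land=75.348, impact vy=-3.032
  bounce: vy ← 0.71·3.032 = 2.153

1 3.835 28.559 20.440
2 3.426 14.396 38.703
3 2.433 7.257 51.670
4 1.727 3.658 60.876
5 1.226 1.844 67.412
6 0.871 0.930 72.053
7 0.618 0.469 75.348
final: 75.348 2.153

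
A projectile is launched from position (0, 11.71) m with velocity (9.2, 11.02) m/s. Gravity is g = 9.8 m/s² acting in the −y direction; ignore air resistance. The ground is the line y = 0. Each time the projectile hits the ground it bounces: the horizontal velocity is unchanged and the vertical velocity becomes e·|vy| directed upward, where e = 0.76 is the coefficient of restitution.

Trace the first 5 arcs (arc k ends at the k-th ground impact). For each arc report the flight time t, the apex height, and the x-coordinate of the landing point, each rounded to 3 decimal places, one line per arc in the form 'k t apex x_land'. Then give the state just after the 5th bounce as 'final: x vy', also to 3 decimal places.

Arc 1: start y=11.710, vy=11.020 → t=3.036, apex=17.906, x_land=27.932, impact vy=-18.734
  bounce: vy ← 0.76·18.734 = 14.238
Arc 2: start y=0.000, vy=14.238 → t=2.906, apex=10.342, x_land=54.664, impact vy=-14.238
  bounce: vy ← 0.76·14.238 = 10.821
Arc 3: start y=0.000, vy=10.821 → t=2.208, apex=5.974, x_land=74.981, impact vy=-10.821
  bounce: vy ← 0.76·10.821 = 8.224
Arc 4: start y=0.000, vy=8.224 → t=1.678, apex=3.450, x_land=90.421, impact vy=-8.224
  bounce: vy ← 0.76·8.224 = 6.250
Arc 5: start y=0.000, vy=6.250 → t=1.276, apex=1.993, x_land=102.156, impact vy=-6.250
  bounce: vy ← 0.76·6.250 = 4.750

1 3.036 17.906 27.932
2 2.906 10.342 54.664
3 2.208 5.974 74.981
4 1.678 3.450 90.421
5 1.276 1.993 102.156
final: 102.156 4.750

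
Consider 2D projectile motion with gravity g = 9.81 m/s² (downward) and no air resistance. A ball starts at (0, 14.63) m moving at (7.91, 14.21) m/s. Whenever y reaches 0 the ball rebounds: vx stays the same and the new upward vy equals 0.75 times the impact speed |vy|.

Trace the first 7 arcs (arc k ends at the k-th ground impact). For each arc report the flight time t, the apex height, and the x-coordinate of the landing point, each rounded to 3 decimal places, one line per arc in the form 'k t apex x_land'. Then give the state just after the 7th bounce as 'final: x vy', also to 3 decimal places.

1 3.703 24.922 29.288
2 3.381 14.018 56.032
3 2.536 7.885 76.091
4 1.902 4.436 91.135
5 1.426 2.495 102.418
6 1.070 1.403 110.880
7 0.802 0.789 117.226
final: 117.226 2.952

Arc 1: start y=14.630, vy=14.210 → t=3.703, apex=24.922, x_land=29.288, impact vy=-22.113
  bounce: vy ← 0.75·22.113 = 16.584
Arc 2: start y=0.000, vy=16.584 → t=3.381, apex=14.018, x_land=56.032, impact vy=-16.584
  bounce: vy ← 0.75·16.584 = 12.438
Arc 3: start y=0.000, vy=12.438 → t=2.536, apex=7.885, x_land=76.091, impact vy=-12.438
  bounce: vy ← 0.75·12.438 = 9.329
Arc 4: start y=0.000, vy=9.329 → t=1.902, apex=4.436, x_land=91.135, impact vy=-9.329
  bounce: vy ← 0.75·9.329 = 6.997
Arc 5: start y=0.000, vy=6.997 → t=1.426, apex=2.495, x_land=102.418, impact vy=-6.997
  bounce: vy ← 0.75·6.997 = 5.247
Arc 6: start y=0.000, vy=5.247 → t=1.070, apex=1.403, x_land=110.880, impact vy=-5.247
  bounce: vy ← 0.75·5.247 = 3.936
Arc 7: start y=0.000, vy=3.936 → t=0.802, apex=0.789, x_land=117.226, impact vy=-3.936
  bounce: vy ← 0.75·3.936 = 2.952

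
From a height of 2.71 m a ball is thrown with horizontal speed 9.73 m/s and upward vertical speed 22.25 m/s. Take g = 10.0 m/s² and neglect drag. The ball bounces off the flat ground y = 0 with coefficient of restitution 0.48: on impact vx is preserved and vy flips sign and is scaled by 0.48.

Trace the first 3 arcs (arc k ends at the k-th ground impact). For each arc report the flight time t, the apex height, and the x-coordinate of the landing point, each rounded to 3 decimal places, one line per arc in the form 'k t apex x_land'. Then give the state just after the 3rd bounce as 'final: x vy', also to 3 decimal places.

Arc 1: start y=2.710, vy=22.250 → t=4.569, apex=27.463, x_land=44.453, impact vy=-23.436
  bounce: vy ← 0.48·23.436 = 11.249
Arc 2: start y=0.000, vy=11.249 → t=2.250, apex=6.328, x_land=66.344, impact vy=-11.249
  bounce: vy ← 0.48·11.249 = 5.400
Arc 3: start y=0.000, vy=5.400 → t=1.080, apex=1.458, x_land=76.852, impact vy=-5.400
  bounce: vy ← 0.48·5.400 = 2.592

1 4.569 27.463 44.453
2 2.250 6.328 66.344
3 1.080 1.458 76.852
final: 76.852 2.592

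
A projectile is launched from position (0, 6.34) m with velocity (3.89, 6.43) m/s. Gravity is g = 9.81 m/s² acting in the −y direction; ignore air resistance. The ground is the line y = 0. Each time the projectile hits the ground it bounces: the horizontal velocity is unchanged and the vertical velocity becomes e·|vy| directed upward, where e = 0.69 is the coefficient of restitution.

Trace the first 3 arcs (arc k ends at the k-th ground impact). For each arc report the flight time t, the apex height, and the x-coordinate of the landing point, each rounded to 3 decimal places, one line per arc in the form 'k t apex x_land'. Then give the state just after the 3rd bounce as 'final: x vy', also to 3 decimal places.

Arc 1: start y=6.340, vy=6.430 → t=1.968, apex=8.447, x_land=7.655, impact vy=-12.874
  bounce: vy ← 0.69·12.874 = 8.883
Arc 2: start y=0.000, vy=8.883 → t=1.811, apex=4.022, x_land=14.699, impact vy=-8.883
  bounce: vy ← 0.69·8.883 = 6.129
Arc 3: start y=0.000, vy=6.129 → t=1.250, apex=1.915, x_land=19.560, impact vy=-6.129
  bounce: vy ← 0.69·6.129 = 4.229

1 1.968 8.447 7.655
2 1.811 4.022 14.699
3 1.250 1.915 19.560
final: 19.560 4.229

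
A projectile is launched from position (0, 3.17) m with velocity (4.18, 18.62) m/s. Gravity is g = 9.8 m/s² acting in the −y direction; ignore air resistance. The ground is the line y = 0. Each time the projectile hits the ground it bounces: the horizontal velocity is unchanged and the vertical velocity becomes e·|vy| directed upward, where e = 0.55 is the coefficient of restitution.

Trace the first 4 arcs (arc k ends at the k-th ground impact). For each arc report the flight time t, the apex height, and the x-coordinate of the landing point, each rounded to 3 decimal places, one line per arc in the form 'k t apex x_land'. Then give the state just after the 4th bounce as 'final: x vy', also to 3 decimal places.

Arc 1: start y=3.170, vy=18.620 → t=3.963, apex=20.859, x_land=16.566, impact vy=-20.220
  bounce: vy ← 0.55·20.220 = 11.121
Arc 2: start y=0.000, vy=11.121 → t=2.270, apex=6.310, x_land=26.053, impact vy=-11.121
  bounce: vy ← 0.55·11.121 = 6.116
Arc 3: start y=0.000, vy=6.116 → t=1.248, apex=1.909, x_land=31.271, impact vy=-6.116
  bounce: vy ← 0.55·6.116 = 3.364
Arc 4: start y=0.000, vy=3.364 → t=0.687, apex=0.577, x_land=34.141, impact vy=-3.364
  bounce: vy ← 0.55·3.364 = 1.850

1 3.963 20.859 16.566
2 2.270 6.310 26.053
3 1.248 1.909 31.271
4 0.687 0.577 34.141
final: 34.141 1.850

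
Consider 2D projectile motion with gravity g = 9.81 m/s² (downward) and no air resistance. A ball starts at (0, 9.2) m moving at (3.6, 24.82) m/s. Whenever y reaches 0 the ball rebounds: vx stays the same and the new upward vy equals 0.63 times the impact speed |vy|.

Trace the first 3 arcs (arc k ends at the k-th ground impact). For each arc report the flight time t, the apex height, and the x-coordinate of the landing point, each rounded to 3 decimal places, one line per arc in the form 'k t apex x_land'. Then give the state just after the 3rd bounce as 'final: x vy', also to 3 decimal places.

1 5.407 40.598 19.465
2 3.625 16.113 32.515
3 2.284 6.395 40.737
final: 40.737 7.057

Arc 1: start y=9.200, vy=24.820 → t=5.407, apex=40.598, x_land=19.465, impact vy=-28.223
  bounce: vy ← 0.63·28.223 = 17.780
Arc 2: start y=0.000, vy=17.780 → t=3.625, apex=16.113, x_land=32.515, impact vy=-17.780
  bounce: vy ← 0.63·17.780 = 11.202
Arc 3: start y=0.000, vy=11.202 → t=2.284, apex=6.395, x_land=40.737, impact vy=-11.202
  bounce: vy ← 0.63·11.202 = 7.057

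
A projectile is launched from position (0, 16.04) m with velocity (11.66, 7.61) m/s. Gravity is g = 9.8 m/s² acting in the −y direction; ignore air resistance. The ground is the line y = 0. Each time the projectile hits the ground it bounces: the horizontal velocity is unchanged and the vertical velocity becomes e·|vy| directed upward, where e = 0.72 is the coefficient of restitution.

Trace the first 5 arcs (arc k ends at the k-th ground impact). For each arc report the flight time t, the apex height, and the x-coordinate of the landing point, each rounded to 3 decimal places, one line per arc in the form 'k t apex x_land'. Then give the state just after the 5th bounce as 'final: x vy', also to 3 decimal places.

1 2.745 18.995 32.011
2 2.835 9.847 65.070
3 2.041 5.105 88.872
4 1.470 2.646 106.009
5 1.058 1.372 118.348
final: 118.348 3.733

Arc 1: start y=16.040, vy=7.610 → t=2.745, apex=18.995, x_land=32.011, impact vy=-19.295
  bounce: vy ← 0.72·19.295 = 13.892
Arc 2: start y=0.000, vy=13.892 → t=2.835, apex=9.847, x_land=65.070, impact vy=-13.892
  bounce: vy ← 0.72·13.892 = 10.003
Arc 3: start y=0.000, vy=10.003 → t=2.041, apex=5.105, x_land=88.872, impact vy=-10.003
  bounce: vy ← 0.72·10.003 = 7.202
Arc 4: start y=0.000, vy=7.202 → t=1.470, apex=2.646, x_land=106.009, impact vy=-7.202
  bounce: vy ← 0.72·7.202 = 5.185
Arc 5: start y=0.000, vy=5.185 → t=1.058, apex=1.372, x_land=118.348, impact vy=-5.185
  bounce: vy ← 0.72·5.185 = 3.733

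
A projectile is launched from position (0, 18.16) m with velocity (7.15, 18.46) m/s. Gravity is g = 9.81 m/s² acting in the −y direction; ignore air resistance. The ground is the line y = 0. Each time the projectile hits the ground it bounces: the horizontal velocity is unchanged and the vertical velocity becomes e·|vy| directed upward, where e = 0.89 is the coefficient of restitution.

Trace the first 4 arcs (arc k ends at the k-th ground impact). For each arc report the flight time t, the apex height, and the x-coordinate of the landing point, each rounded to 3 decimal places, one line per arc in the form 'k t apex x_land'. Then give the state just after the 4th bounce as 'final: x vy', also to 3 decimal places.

Arc 1: start y=18.160, vy=18.460 → t=4.573, apex=35.529, x_land=32.698, impact vy=-26.402
  bounce: vy ← 0.89·26.402 = 23.498
Arc 2: start y=0.000, vy=23.498 → t=4.791, apex=28.142, x_land=66.950, impact vy=-23.498
  bounce: vy ← 0.89·23.498 = 20.913
Arc 3: start y=0.000, vy=20.913 → t=4.264, apex=22.291, x_land=97.435, impact vy=-20.913
  bounce: vy ← 0.89·20.913 = 18.613
Arc 4: start y=0.000, vy=18.613 → t=3.795, apex=17.657, x_land=124.567, impact vy=-18.613
  bounce: vy ← 0.89·18.613 = 16.565

1 4.573 35.529 32.698
2 4.791 28.142 66.950
3 4.264 22.291 97.435
4 3.795 17.657 124.567
final: 124.567 16.565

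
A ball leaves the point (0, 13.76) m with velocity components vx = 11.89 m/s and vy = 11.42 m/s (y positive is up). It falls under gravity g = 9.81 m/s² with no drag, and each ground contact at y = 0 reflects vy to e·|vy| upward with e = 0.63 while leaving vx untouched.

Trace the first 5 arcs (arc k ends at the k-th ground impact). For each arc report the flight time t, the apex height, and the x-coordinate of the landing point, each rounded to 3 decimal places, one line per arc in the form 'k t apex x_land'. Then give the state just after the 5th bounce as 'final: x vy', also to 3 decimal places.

Arc 1: start y=13.760, vy=11.420 → t=3.204, apex=20.407, x_land=38.094, impact vy=-20.010
  bounce: vy ← 0.63·20.010 = 12.606
Arc 2: start y=0.000, vy=12.606 → t=2.570, apex=8.100, x_land=68.652, impact vy=-12.606
  bounce: vy ← 0.63·12.606 = 7.942
Arc 3: start y=0.000, vy=7.942 → t=1.619, apex=3.215, x_land=87.903, impact vy=-7.942
  bounce: vy ← 0.63·7.942 = 5.003
Arc 4: start y=0.000, vy=5.003 → t=1.020, apex=1.276, x_land=100.032, impact vy=-5.003
  bounce: vy ← 0.63·5.003 = 3.152
Arc 5: start y=0.000, vy=3.152 → t=0.643, apex=0.506, x_land=107.672, impact vy=-3.152
  bounce: vy ← 0.63·3.152 = 1.986

1 3.204 20.407 38.094
2 2.570 8.100 68.652
3 1.619 3.215 87.903
4 1.020 1.276 100.032
5 0.643 0.506 107.672
final: 107.672 1.986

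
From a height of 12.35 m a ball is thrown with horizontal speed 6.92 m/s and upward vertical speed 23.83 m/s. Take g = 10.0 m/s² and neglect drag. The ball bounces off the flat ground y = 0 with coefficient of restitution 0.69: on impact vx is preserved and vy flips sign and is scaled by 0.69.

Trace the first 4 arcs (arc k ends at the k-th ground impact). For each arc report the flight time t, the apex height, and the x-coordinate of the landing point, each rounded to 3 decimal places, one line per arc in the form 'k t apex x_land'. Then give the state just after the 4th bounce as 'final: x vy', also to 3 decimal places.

1 5.238 40.743 36.244
2 3.939 19.398 63.504
3 2.718 9.235 82.314
4 1.876 4.397 95.292
final: 95.292 6.471

Arc 1: start y=12.350, vy=23.830 → t=5.238, apex=40.743, x_land=36.244, impact vy=-28.546
  bounce: vy ← 0.69·28.546 = 19.697
Arc 2: start y=0.000, vy=19.697 → t=3.939, apex=19.398, x_land=63.504, impact vy=-19.697
  bounce: vy ← 0.69·19.697 = 13.591
Arc 3: start y=0.000, vy=13.591 → t=2.718, apex=9.235, x_land=82.314, impact vy=-13.591
  bounce: vy ← 0.69·13.591 = 9.378
Arc 4: start y=0.000, vy=9.378 → t=1.876, apex=4.397, x_land=95.292, impact vy=-9.378
  bounce: vy ← 0.69·9.378 = 6.471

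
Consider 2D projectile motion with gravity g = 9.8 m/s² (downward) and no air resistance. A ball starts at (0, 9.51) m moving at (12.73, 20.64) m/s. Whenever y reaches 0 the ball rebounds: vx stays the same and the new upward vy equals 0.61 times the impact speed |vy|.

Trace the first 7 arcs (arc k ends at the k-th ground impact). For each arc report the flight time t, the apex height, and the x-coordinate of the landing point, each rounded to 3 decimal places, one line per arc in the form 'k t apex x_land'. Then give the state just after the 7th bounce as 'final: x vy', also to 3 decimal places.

1 4.631 31.245 58.957
2 3.081 11.626 98.174
3 1.879 4.326 122.097
4 1.146 1.610 136.690
5 0.699 0.599 145.592
6 0.427 0.223 151.022
7 0.260 0.083 154.334
final: 154.334 0.778

Arc 1: start y=9.510, vy=20.640 → t=4.631, apex=31.245, x_land=58.957, impact vy=-24.747
  bounce: vy ← 0.61·24.747 = 15.096
Arc 2: start y=0.000, vy=15.096 → t=3.081, apex=11.626, x_land=98.174, impact vy=-15.096
  bounce: vy ← 0.61·15.096 = 9.208
Arc 3: start y=0.000, vy=9.208 → t=1.879, apex=4.326, x_land=122.097, impact vy=-9.208
  bounce: vy ← 0.61·9.208 = 5.617
Arc 4: start y=0.000, vy=5.617 → t=1.146, apex=1.610, x_land=136.690, impact vy=-5.617
  bounce: vy ← 0.61·5.617 = 3.426
Arc 5: start y=0.000, vy=3.426 → t=0.699, apex=0.599, x_land=145.592, impact vy=-3.426
  bounce: vy ← 0.61·3.426 = 2.090
Arc 6: start y=0.000, vy=2.090 → t=0.427, apex=0.223, x_land=151.022, impact vy=-2.090
  bounce: vy ← 0.61·2.090 = 1.275
Arc 7: start y=0.000, vy=1.275 → t=0.260, apex=0.083, x_land=154.334, impact vy=-1.275
  bounce: vy ← 0.61·1.275 = 0.778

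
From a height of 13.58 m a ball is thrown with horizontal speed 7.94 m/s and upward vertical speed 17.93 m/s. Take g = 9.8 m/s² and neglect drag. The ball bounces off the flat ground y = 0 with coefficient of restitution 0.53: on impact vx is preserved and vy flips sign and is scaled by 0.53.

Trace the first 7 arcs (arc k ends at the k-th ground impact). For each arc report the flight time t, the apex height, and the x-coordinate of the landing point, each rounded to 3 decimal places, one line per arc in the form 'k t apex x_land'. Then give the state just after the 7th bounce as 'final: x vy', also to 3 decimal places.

1 4.303 29.982 34.168
2 2.622 8.422 54.987
3 1.390 2.366 66.021
4 0.737 0.665 71.869
5 0.390 0.187 74.968
6 0.207 0.052 76.611
7 0.110 0.015 77.482
final: 77.482 0.285

Arc 1: start y=13.580, vy=17.930 → t=4.303, apex=29.982, x_land=34.168, impact vy=-24.242
  bounce: vy ← 0.53·24.242 = 12.848
Arc 2: start y=0.000, vy=12.848 → t=2.622, apex=8.422, x_land=54.987, impact vy=-12.848
  bounce: vy ← 0.53·12.848 = 6.809
Arc 3: start y=0.000, vy=6.809 → t=1.390, apex=2.366, x_land=66.021, impact vy=-6.809
  bounce: vy ← 0.53·6.809 = 3.609
Arc 4: start y=0.000, vy=3.609 → t=0.737, apex=0.665, x_land=71.869, impact vy=-3.609
  bounce: vy ← 0.53·3.609 = 1.913
Arc 5: start y=0.000, vy=1.913 → t=0.390, apex=0.187, x_land=74.968, impact vy=-1.913
  bounce: vy ← 0.53·1.913 = 1.014
Arc 6: start y=0.000, vy=1.014 → t=0.207, apex=0.052, x_land=76.611, impact vy=-1.014
  bounce: vy ← 0.53·1.014 = 0.537
Arc 7: start y=0.000, vy=0.537 → t=0.110, apex=0.015, x_land=77.482, impact vy=-0.537
  bounce: vy ← 0.53·0.537 = 0.285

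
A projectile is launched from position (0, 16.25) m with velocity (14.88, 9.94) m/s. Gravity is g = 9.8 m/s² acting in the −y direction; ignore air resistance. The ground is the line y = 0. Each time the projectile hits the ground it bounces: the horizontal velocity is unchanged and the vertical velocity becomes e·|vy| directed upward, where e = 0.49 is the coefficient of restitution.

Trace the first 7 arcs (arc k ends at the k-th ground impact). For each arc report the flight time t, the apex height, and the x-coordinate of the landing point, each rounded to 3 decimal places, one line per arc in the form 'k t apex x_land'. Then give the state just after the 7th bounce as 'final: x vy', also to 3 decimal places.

1 3.099 21.291 46.110
2 2.043 5.112 76.507
3 1.001 1.227 91.401
4 0.490 0.295 98.699
5 0.240 0.071 102.276
6 0.118 0.017 104.028
7 0.058 0.004 104.887
final: 104.887 0.139

Arc 1: start y=16.250, vy=9.940 → t=3.099, apex=21.291, x_land=46.110, impact vy=-20.428
  bounce: vy ← 0.49·20.428 = 10.010
Arc 2: start y=0.000, vy=10.010 → t=2.043, apex=5.112, x_land=76.507, impact vy=-10.010
  bounce: vy ← 0.49·10.010 = 4.905
Arc 3: start y=0.000, vy=4.905 → t=1.001, apex=1.227, x_land=91.401, impact vy=-4.905
  bounce: vy ← 0.49·4.905 = 2.403
Arc 4: start y=0.000, vy=2.403 → t=0.490, apex=0.295, x_land=98.699, impact vy=-2.403
  bounce: vy ← 0.49·2.403 = 1.178
Arc 5: start y=0.000, vy=1.178 → t=0.240, apex=0.071, x_land=102.276, impact vy=-1.178
  bounce: vy ← 0.49·1.178 = 0.577
Arc 6: start y=0.000, vy=0.577 → t=0.118, apex=0.017, x_land=104.028, impact vy=-0.577
  bounce: vy ← 0.49·0.577 = 0.283
Arc 7: start y=0.000, vy=0.283 → t=0.058, apex=0.004, x_land=104.887, impact vy=-0.283
  bounce: vy ← 0.49·0.283 = 0.139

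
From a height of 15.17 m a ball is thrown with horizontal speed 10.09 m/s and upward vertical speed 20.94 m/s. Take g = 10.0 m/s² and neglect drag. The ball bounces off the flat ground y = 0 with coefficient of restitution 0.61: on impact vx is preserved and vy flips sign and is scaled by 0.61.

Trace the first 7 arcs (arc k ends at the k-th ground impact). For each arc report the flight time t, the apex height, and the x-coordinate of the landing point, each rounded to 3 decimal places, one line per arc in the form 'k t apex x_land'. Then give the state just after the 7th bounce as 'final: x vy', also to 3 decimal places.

1 4.818 37.094 48.611
2 3.323 13.803 82.140
3 2.027 5.136 102.593
4 1.236 1.911 115.069
5 0.754 0.711 122.679
6 0.460 0.265 127.321
7 0.281 0.098 130.153
final: 130.153 0.856

Arc 1: start y=15.170, vy=20.940 → t=4.818, apex=37.094, x_land=48.611, impact vy=-27.238
  bounce: vy ← 0.61·27.238 = 16.615
Arc 2: start y=0.000, vy=16.615 → t=3.323, apex=13.803, x_land=82.140, impact vy=-16.615
  bounce: vy ← 0.61·16.615 = 10.135
Arc 3: start y=0.000, vy=10.135 → t=2.027, apex=5.136, x_land=102.593, impact vy=-10.135
  bounce: vy ← 0.61·10.135 = 6.182
Arc 4: start y=0.000, vy=6.182 → t=1.236, apex=1.911, x_land=115.069, impact vy=-6.182
  bounce: vy ← 0.61·6.182 = 3.771
Arc 5: start y=0.000, vy=3.771 → t=0.754, apex=0.711, x_land=122.679, impact vy=-3.771
  bounce: vy ← 0.61·3.771 = 2.300
Arc 6: start y=0.000, vy=2.300 → t=0.460, apex=0.265, x_land=127.321, impact vy=-2.300
  bounce: vy ← 0.61·2.300 = 1.403
Arc 7: start y=0.000, vy=1.403 → t=0.281, apex=0.098, x_land=130.153, impact vy=-1.403
  bounce: vy ← 0.61·1.403 = 0.856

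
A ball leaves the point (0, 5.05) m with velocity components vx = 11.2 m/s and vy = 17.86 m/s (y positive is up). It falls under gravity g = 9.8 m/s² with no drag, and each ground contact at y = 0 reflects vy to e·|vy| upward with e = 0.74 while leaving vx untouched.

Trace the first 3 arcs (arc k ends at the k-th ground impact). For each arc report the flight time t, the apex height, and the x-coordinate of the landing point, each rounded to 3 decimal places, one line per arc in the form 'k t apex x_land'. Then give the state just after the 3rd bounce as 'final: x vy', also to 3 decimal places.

Arc 1: start y=5.050, vy=17.860 → t=3.909, apex=21.324, x_land=43.776, impact vy=-20.444
  bounce: vy ← 0.74·20.444 = 15.129
Arc 2: start y=0.000, vy=15.129 → t=3.087, apex=11.677, x_land=78.356, impact vy=-15.129
  bounce: vy ← 0.74·15.129 = 11.195
Arc 3: start y=0.000, vy=11.195 → t=2.285, apex=6.394, x_land=103.945, impact vy=-11.195
  bounce: vy ← 0.74·11.195 = 8.284

1 3.909 21.324 43.776
2 3.087 11.677 78.356
3 2.285 6.394 103.945
final: 103.945 8.284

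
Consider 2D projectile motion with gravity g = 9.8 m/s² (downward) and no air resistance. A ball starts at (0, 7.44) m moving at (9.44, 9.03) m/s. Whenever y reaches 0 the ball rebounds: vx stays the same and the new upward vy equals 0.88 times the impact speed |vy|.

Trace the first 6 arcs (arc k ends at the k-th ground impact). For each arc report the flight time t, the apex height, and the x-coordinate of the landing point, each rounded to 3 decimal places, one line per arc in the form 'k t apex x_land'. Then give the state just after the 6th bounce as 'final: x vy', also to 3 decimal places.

Arc 1: start y=7.440, vy=9.030 → t=2.460, apex=11.600, x_land=23.223, impact vy=-15.079
  bounce: vy ← 0.88·15.079 = 13.269
Arc 2: start y=0.000, vy=13.269 → t=2.708, apex=8.983, x_land=48.786, impact vy=-13.269
  bounce: vy ← 0.88·13.269 = 11.677
Arc 3: start y=0.000, vy=11.677 → t=2.383, apex=6.957, x_land=71.282, impact vy=-11.677
  bounce: vy ← 0.88·11.677 = 10.276
Arc 4: start y=0.000, vy=10.276 → t=2.097, apex=5.387, x_land=91.079, impact vy=-10.276
  bounce: vy ← 0.88·10.276 = 9.043
Arc 5: start y=0.000, vy=9.043 → t=1.845, apex=4.172, x_land=108.500, impact vy=-9.043
  bounce: vy ← 0.88·9.043 = 7.957
Arc 6: start y=0.000, vy=7.957 → t=1.624, apex=3.231, x_land=123.830, impact vy=-7.957
  bounce: vy ← 0.88·7.957 = 7.003

1 2.460 11.600 23.223
2 2.708 8.983 48.786
3 2.383 6.957 71.282
4 2.097 5.387 91.079
5 1.845 4.172 108.500
6 1.624 3.231 123.830
final: 123.830 7.003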